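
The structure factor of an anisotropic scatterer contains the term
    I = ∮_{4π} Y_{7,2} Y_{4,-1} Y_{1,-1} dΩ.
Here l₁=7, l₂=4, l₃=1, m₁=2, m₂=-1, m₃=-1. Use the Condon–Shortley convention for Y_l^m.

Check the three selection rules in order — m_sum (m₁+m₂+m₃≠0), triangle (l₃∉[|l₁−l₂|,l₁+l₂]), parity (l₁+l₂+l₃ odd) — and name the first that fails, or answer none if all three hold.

triangle

m₁+m₂+m₃ = 2 − 1 − 1 = 0  ✓
triangle: |7−4|=3 ≤ l₃=1 ≤ 7+4=11  ✗
parity: l₁+l₂+l₃ = 12 is even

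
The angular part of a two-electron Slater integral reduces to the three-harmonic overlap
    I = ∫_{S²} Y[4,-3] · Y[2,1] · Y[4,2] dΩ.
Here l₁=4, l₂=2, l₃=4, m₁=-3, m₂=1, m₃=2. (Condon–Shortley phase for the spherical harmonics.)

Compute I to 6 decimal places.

Rules hold: Σm=0, L=10 even, 2≤4≤6.
N = 9·5·9 = 405
Δ = 2!·6!·2!/11! = 1/13860
Racah Σ t=0..2: t=0:+1/192 t=1:−1/36 t=2:+1/192 = -5/288
⇒ 3j(4 2 4; 0 0 0)² = 20/693, sgn -1
Racah Σ t=1..2: t=1:−1/1440 t=2:+1/240 = 1/288
⇒ 3j(4 2 4; -3 1 2)² = 5/132, sgn +1
4πI² = N·(3j₀)²·(3jₘ)² = 375/847
I = -1·√(0.442739/4π) = -0.18770204

-0.187702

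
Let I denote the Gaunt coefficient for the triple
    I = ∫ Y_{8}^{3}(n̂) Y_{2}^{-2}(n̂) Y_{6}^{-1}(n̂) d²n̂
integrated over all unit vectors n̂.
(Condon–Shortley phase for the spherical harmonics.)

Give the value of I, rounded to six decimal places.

Checks pass: Σm=0; 16 even; l₃=6∈[6,10].
(2·8+1)(2·2+1)(2·6+1) = 1105
Δ: 4! 12! 0! / 17! → 1/30940
sum: t=2:+1/2073600 = 1/2073600
3j²(8 2 6; 0 0 0) = Δ·Π!·Σ² = 28/1105  (sign +1)
sum: t=0:+1/14515200 = 1/14515200
3j²(8 2 6; 3 -2 -1) = Δ·Π!·Σ² = 33/3094  (sign -1)
combine: 4πI² = 1105·28/1105·33/3094 = 66/221
take √, sign -1: I = -0.15415972

-0.154160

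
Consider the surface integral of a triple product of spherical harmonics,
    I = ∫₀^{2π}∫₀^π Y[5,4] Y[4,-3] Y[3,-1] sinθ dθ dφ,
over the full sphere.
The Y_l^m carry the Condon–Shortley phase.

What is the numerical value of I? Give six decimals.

0.042401

Rules hold: Σm=0, L=12 even, 1≤3≤9.
N = 11·9·7 = 693
Δ = 6!·4!·2!/13! = 1/180180
Racah Σ t=2..4: t=2:+1/576 t=3:−1/144 t=4:+1/576 = -1/288
⇒ 3j(5 4 3; 0 0 0)² = 20/1001, sgn +1
Racah Σ t=0..1: t=0:+1/4320 t=1:−1/5760 = 1/17280
⇒ 3j(5 4 3; 4 -3 -1)² = 7/4290, sgn +1
4πI² = N·(3j₀)²·(3jₘ)² = 42/1859
I = +1·√(0.0225928/4π) = 0.04240138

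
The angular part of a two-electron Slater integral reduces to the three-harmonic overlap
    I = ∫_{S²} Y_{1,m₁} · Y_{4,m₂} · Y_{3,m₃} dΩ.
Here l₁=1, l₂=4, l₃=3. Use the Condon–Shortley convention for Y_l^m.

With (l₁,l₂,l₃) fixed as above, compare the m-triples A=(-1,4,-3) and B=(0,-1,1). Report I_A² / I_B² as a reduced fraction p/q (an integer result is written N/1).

28/15

Same 1,4,3: normalisation and zero-m 3j drop out of the ratio.
A: Δ: 2! 0! 6! / 9! → 1/252; sum: t=2:+1/1440 = 1/1440; 3j²(1 4 3; -1 4 -3) = Δ·Π!·Σ² = 1/9  (sign +1)
B: Δ: 2! 0! 6! / 9! → 1/252; sum: t=1:−1/48 = -1/48; 3j²(1 4 3; 0 -1 1) = Δ·Π!·Σ² = 5/84  (sign -1)
I_A²/I_B² = (1/9)/(5/84) = 28/15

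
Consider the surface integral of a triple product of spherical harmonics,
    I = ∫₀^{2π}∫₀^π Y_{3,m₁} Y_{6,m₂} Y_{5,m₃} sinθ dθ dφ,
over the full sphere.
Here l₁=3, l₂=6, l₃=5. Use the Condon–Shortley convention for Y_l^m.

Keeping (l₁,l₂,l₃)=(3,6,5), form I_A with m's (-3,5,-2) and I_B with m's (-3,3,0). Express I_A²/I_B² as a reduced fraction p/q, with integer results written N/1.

11/14

Shared (l₁,l₂,l₃)=(3,6,5): N and (l;000)² cancel in I_A²/I_B².
A: Δ = 4!·2!·8!/15! = 1/675675; Racah Σ t=4..4: t=4:+1/241920 = 1/241920; ⇒ 3j(3 6 5; -3 5 -2)² = 2/91, sgn -1
B: Δ = 4!·2!·8!/15! = 1/675675; Racah Σ t=4..4: t=4:+1/34560 = 1/34560; ⇒ 3j(3 6 5; -3 3 0)² = 4/143, sgn -1
I_A²/I_B² = (2/91)/(4/143) = 11/14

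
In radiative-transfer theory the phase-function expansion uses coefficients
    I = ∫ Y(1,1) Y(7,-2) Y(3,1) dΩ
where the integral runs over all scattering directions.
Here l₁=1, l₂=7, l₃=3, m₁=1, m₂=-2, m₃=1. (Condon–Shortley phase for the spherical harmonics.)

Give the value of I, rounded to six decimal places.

l₃=3 ∉ [6,8] — triangle fails ⇒ I = 0

0.000000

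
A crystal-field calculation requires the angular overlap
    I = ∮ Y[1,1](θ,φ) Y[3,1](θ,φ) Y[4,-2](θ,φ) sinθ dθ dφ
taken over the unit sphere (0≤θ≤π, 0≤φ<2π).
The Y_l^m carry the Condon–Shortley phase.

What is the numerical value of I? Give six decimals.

Checks pass: Σm=0; 8 even; l₃=4∈[2,4].
(2·1+1)(2·3+1)(2·4+1) = 189
Δ: 0! 2! 6! / 9! → 1/252
sum: t=0:+1/36 = 1/36
3j²(1 3 4; 0 0 0) = Δ·Π!·Σ² = 4/63  (sign +1)
sum: t=0:+1/96 = 1/96
3j²(1 3 4; 1 1 -2) = Δ·Π!·Σ² = 5/84  (sign +1)
combine: 4πI² = 189·4/63·5/84 = 5/7
take √, sign +1: I = 0.23841361

0.238414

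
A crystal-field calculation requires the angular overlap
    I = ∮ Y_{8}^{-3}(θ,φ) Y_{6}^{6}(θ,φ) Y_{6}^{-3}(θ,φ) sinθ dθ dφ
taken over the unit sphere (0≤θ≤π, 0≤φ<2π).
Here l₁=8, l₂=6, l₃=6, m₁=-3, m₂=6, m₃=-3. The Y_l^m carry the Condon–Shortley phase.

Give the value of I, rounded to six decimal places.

-0.116684

m-sum 0 ✓  L=20 even ✓  2≤6≤14 ✓
Π(2lᵢ+1) = 17×13×13 = 2873
triangle coeff Δ(8,6,6) = 1/1309458150
Σ_t [2,6]: t=2:+1/49766400 t=3:−1/3110400 t=4:+1/1327104 t=5:−1/3110400 t=6:+1/49766400 = 1/6635520
(3j)²=350/46189 [(8 6 6; 0 0 0)], sign=+1
Σ_t [8,8]: t=8:+1/696729600 = 1/696729600
(3j)²=33/4199 [(8 6 6; -3 6 -3)], sign=-1
⇒ 4πI² = 1050/6137
I = (-1)√(1050/6137/(4π)) = -0.11668409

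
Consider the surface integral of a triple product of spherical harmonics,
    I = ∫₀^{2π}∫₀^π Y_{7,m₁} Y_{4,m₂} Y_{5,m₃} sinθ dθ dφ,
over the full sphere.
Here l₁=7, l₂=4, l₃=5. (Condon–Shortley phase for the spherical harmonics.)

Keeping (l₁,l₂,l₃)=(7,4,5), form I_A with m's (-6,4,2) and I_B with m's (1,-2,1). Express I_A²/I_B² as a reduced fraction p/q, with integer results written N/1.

Shared (l₁,l₂,l₃)=(7,4,5): N and (l;000)² cancel in I_A²/I_B².
A: Δ = 6!·8!·2!/17! = 1/6126120; Racah Σ t=6..6: t=6:+1/7257600 = 1/7257600; ⇒ 3j(7 4 5; -6 4 2)² = 2/85, sgn -1
B: Δ = 6!·8!·2!/17! = 1/6126120; Racah Σ t=0..2: t=0:+1/2073600 t=1:−1/86400 t=2:+1/55296 = 29/4147200; ⇒ 3j(7 4 5; 1 -2 1)² = 841/145860, sgn +1
I_A²/I_B² = (2/85)/(841/145860) = 3432/841

3432/841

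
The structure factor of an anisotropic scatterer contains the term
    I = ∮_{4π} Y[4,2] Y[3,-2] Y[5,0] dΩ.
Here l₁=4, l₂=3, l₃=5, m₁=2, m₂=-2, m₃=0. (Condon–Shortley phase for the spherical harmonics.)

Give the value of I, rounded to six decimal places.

m-sum 0 ✓  L=12 even ✓  1≤5≤7 ✓
Π(2lᵢ+1) = 9×7×11 = 693
triangle coeff Δ(4,3,5) = 1/180180
Σ_t [0,2]: t=0:+1/576 t=1:−1/144 t=2:+1/576 = -1/288
(3j)²=20/1001 [(4 3 5; 0 0 0)], sign=+1
Σ_t [0,1]: t=0:+1/576 t=1:−1/2880 = 1/720
(3j)²=80/3003 [(4 3 5; 2 -2 0)], sign=-1
⇒ 4πI² = 4800/13013
I = (-1)√(4800/13013/(4π)) = -0.17132746

-0.171327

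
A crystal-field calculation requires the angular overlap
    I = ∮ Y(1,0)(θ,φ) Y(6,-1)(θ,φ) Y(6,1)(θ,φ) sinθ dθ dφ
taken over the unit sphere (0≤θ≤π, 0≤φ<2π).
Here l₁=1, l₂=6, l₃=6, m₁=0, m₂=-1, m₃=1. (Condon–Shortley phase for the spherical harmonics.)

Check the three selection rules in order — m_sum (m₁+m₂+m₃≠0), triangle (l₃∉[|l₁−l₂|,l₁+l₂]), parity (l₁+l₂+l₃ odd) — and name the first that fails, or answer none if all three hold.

parity

azimuthal sum: 0 − 1 + 1 = 0  ✓
5 ≤ 6 ≤ 7 (triangle on l)  ✓
L = 1 + 6 + 6 = 13 (odd)  ✗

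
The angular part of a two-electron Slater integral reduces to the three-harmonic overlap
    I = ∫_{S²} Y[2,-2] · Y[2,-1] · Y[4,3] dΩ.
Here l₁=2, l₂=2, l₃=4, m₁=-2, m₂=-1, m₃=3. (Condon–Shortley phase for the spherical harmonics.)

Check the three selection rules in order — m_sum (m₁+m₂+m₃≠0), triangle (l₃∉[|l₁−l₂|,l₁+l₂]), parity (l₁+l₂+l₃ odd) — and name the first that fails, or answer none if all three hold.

none

azimuthal sum: -2 − 1 + 3 = 0  ✓
0 ≤ 4 ≤ 4 (triangle on l)  ✓
L = 2 + 2 + 4 = 8 (even)  ✓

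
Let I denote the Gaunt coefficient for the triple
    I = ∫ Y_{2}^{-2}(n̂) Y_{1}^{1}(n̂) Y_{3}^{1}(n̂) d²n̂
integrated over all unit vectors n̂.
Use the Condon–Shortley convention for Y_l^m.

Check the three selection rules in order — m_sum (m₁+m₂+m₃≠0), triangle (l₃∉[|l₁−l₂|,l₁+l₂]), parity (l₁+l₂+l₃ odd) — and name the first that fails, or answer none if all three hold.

azimuthal sum: -2 + 1 + 1 = 0  ✓
1 ≤ 3 ≤ 3 (triangle on l)  ✓
L = 2 + 1 + 3 = 6 (even)  ✓

none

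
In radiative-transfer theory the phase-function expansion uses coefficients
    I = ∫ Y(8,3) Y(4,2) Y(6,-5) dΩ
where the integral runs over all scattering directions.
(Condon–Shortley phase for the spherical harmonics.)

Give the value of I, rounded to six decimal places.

Checks pass: Σm=0; 18 even; l₃=6∈[4,12].
(2·8+1)(2·4+1)(2·6+1) = 1989
Δ: 6! 10! 2! / 19! → 1/23279256
sum: t=2:+1/1658880 t=3:−1/518400 t=4:+1/1658880 = -1/1382400
3j²(8 4 6; 0 0 0) = Δ·Π!·Σ² = 504/46189  (sign -1)
sum: t=4:+1/34836480 t=5:−1/435456000 = 23/870912000
3j²(8 4 6; 3 2 -5) = Δ·Π!·Σ² = 5819/705432  (sign -1)
combine: 4πI² = 1989·504/46189·5819/705432 = 14283/79781
take √, sign +1: I = 0.11935897

0.119359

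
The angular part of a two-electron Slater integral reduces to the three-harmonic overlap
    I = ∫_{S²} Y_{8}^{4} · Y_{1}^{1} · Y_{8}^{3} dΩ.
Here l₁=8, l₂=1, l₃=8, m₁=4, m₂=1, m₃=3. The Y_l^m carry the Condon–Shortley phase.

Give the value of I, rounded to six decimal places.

0.000000

Σmᵢ = 8 ≠ 0, so the φ-integral vanishes; I = 0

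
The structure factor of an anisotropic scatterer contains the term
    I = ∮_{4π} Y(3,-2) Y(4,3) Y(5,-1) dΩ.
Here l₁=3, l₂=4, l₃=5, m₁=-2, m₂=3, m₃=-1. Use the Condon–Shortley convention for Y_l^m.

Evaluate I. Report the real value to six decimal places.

0.160929

m-sum 0 ✓  L=12 even ✓  1≤5≤7 ✓
Π(2lᵢ+1) = 7×9×11 = 693
triangle coeff Δ(3,4,5) = 1/180180
Σ_t [0,2]: t=0:+1/576 t=1:−1/144 t=2:+1/576 = -1/288
(3j)²=20/1001 [(3 4 5; 0 0 0)], sign=+1
Σ_t [1,2]: t=1:−1/17280 t=2:+1/1440 = 11/17280
(3j)²=11/468 [(3 4 5; -2 3 -1)], sign=+1
⇒ 4πI² = 55/169
I = (+1)√(55/169/(4π)) = 0.16092854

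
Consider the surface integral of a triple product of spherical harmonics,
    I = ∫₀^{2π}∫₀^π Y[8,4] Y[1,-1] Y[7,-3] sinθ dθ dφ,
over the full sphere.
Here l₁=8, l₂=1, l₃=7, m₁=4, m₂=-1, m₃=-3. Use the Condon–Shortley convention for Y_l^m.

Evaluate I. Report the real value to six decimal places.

m-sum 0 ✓  L=16 even ✓  7≤7≤9 ✓
Π(2lᵢ+1) = 17×3×15 = 765
triangle coeff Δ(8,1,7) = 1/2040
Σ_t [1,1]: t=1:−1/25401600 = -1/25401600
(3j)²=8/255 [(8 1 7; 0 0 0)], sign=+1
Σ_t [0,0]: t=0:+1/174182400 = 1/174182400
(3j)²=11/340 [(8 1 7; 4 -1 -3)], sign=+1
⇒ 4πI² = 66/85
I = (+1)√(66/85/(4π)) = 0.24857507

0.248575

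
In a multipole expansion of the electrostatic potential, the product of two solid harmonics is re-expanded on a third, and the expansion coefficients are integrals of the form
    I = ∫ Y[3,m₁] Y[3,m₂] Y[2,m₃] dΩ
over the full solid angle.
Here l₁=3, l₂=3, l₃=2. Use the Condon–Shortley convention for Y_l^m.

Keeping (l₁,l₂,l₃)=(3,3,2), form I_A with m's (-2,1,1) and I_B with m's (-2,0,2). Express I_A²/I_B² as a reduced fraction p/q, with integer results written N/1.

3/4

Shared (l₁,l₂,l₃)=(3,3,2): N and (l;000)² cancel in I_A²/I_B².
A: Δ = 4!·2!·2!/9! = 1/3780; Racah Σ t=3..4: t=3:−1/12 t=4:+1/48 = -1/16; ⇒ 3j(3 3 2; -2 1 1)² = 1/28, sgn +1
B: Δ = 4!·2!·2!/9! = 1/3780; Racah Σ t=3..3: t=3:−1/24 = -1/24; ⇒ 3j(3 3 2; -2 0 2)² = 1/21, sgn -1
I_A²/I_B² = (1/28)/(1/21) = 3/4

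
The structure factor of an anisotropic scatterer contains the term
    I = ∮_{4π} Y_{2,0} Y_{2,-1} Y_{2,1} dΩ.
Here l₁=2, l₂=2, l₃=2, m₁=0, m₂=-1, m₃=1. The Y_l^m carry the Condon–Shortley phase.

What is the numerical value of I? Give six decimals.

-0.090112

Rules hold: Σm=0, L=6 even, 0≤2≤4.
N = 5·5·5 = 125
Δ = 2!·2!·2!/7! = 1/630
Racah Σ t=0..2: t=0:+1/8 t=1:−1/1 t=2:+1/8 = -3/4
⇒ 3j(2 2 2; 0 0 0)² = 2/35, sgn -1
Racah Σ t=0..1: t=0:+1/4 t=1:−1/2 = -1/4
⇒ 3j(2 2 2; 0 -1 1)² = 1/70, sgn +1
4πI² = N·(3j₀)²·(3jₘ)² = 5/49
I = -1·√(0.102041/4π) = -0.09011188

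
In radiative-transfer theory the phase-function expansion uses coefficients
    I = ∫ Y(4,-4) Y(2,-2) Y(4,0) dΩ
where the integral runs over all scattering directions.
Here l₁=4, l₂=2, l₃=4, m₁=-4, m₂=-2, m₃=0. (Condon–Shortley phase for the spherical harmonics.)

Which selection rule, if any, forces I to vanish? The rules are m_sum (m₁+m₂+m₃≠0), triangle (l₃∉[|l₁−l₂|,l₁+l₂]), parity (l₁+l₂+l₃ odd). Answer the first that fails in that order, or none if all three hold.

m₁+m₂+m₃ = -4 − 2 + 0 = -6  ✗
triangle: |4−2|=2 ≤ l₃=4 ≤ 4+2=6
parity: l₁+l₂+l₃ = 10 is even

m_sum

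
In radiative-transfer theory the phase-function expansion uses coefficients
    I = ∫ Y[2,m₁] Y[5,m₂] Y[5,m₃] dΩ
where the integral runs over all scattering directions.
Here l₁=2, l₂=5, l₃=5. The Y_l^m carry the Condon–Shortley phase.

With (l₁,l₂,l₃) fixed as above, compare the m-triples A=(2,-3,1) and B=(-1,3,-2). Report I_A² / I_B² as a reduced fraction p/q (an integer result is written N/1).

Same 2,5,5: normalisation and zero-m 3j drop out of the ratio.
A: Δ: 2! 2! 8! / 13! → 1/38610; sum: t=0:+1/5760 = 1/5760; 3j²(2 5 5; 2 -3 1) = Δ·Π!·Σ² = 56/2145  (sign +1)
B: Δ: 2! 2! 8! / 13! → 1/38610; sum: t=1:−1/10080 t=2:+1/2880 = 1/4032; 3j²(2 5 5; -1 3 -2) = Δ·Π!·Σ² = 10/429  (sign -1)
I_A²/I_B² = (56/2145)/(10/429) = 28/25

28/25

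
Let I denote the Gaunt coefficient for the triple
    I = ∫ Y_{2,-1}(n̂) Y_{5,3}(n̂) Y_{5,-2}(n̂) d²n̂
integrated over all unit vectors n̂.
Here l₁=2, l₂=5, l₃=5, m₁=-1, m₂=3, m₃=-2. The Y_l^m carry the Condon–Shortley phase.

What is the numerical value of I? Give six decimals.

Checks pass: Σm=0; 12 even; l₃=5∈[3,7].
(2·2+1)(2·5+1)(2·5+1) = 605
Δ: 2! 2! 8! / 13! → 1/38610
sum: t=0:+1/2880 t=1:−1/576 t=2:+1/2880 = -1/960
3j²(2 5 5; 0 0 0) = Δ·Π!·Σ² = 10/429  (sign +1)
sum: t=1:−1/10080 t=2:+1/2880 = 1/4032
3j²(2 5 5; -1 3 -2) = Δ·Π!·Σ² = 10/429  (sign -1)
combine: 4πI² = 605·10/429·10/429 = 500/1521
take √, sign -1: I = -0.16173926

-0.161739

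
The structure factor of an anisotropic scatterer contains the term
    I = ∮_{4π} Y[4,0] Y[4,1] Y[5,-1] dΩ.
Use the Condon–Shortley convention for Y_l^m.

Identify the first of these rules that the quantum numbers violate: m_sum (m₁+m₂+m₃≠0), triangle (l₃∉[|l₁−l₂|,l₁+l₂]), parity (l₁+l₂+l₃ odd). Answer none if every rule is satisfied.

parity

Σmᵢ = 0  ✓
l₃∈[|l₁−l₂|,l₁+l₂]=[0,8], have l₃=5  ✓
Σlᵢ = 13 ⇒ odd  ✗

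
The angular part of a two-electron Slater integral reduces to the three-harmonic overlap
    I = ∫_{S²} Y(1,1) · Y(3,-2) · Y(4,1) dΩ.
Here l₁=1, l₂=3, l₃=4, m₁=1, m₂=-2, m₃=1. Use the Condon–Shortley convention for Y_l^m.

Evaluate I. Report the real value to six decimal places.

Rules hold: Σm=0, L=8 even, 2≤4≤4.
N = 3·7·9 = 189
Δ = 0!·2!·6!/9! = 1/252
Racah Σ t=0..0: t=0:+1/36 = 1/36
⇒ 3j(1 3 4; 0 0 0)² = 4/63, sgn +1
Racah Σ t=0..0: t=0:+1/240 = 1/240
⇒ 3j(1 3 4; 1 -2 1)² = 1/84, sgn -1
4πI² = N·(3j₀)²·(3jₘ)² = 1/7
I = -1·√(0.142857/4π) = -0.10662181

-0.106622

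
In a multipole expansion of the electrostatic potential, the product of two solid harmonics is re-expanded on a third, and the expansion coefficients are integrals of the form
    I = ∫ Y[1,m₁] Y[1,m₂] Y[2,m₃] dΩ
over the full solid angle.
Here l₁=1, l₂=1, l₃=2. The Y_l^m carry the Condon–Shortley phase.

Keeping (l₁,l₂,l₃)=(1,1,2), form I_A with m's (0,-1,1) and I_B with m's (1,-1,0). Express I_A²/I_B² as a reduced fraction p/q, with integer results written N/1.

3/1

Shared (l₁,l₂,l₃)=(1,1,2): N and (l;000)² cancel in I_A²/I_B².
A: Δ = 0!·2!·2!/5! = 1/30; Racah Σ t=0..0: t=0:+1/2 = 1/2; ⇒ 3j(1 1 2; 0 -1 1)² = 1/10, sgn -1
B: Δ = 0!·2!·2!/5! = 1/30; Racah Σ t=0..0: t=0:+1/4 = 1/4; ⇒ 3j(1 1 2; 1 -1 0)² = 1/30, sgn +1
I_A²/I_B² = (1/10)/(1/30) = 3/1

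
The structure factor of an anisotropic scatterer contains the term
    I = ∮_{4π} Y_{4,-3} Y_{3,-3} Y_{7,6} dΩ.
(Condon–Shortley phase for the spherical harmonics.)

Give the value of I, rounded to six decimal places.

Checks pass: Σm=0; 14 even; l₃=7∈[1,7].
(2·4+1)(2·3+1)(2·7+1) = 945
Δ: 0! 8! 6! / 15! → 1/45045
sum: t=0:+1/20736 = 1/20736
3j²(4 3 7; 0 0 0) = Δ·Π!·Σ² = 35/1287  (sign -1)
sum: t=0:+1/3628800 = 1/3628800
3j²(4 3 7; -3 -3 6) = Δ·Π!·Σ² = 4/105  (sign -1)
combine: 4πI² = 945·35/1287·4/105 = 140/143
take √, sign +1: I = 0.27912007

0.279120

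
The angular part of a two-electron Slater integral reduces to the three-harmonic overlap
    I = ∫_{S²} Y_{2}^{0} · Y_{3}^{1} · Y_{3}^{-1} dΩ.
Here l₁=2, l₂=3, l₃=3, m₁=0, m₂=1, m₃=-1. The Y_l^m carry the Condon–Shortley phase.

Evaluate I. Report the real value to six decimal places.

Checks pass: Σm=0; 8 even; l₃=3∈[1,5].
(2·2+1)(2·3+1)(2·3+1) = 245
Δ: 2! 2! 4! / 9! → 1/3780
sum: t=0:+1/24 t=1:−1/4 t=2:+1/24 = -1/6
3j²(2 3 3; 0 0 0) = Δ·Π!·Σ² = 4/105  (sign +1)
sum: t=0:+1/96 t=1:−1/6 t=2:+1/16 = -3/32
3j²(2 3 3; 0 1 -1) = Δ·Π!·Σ² = 3/140  (sign -1)
combine: 4πI² = 245·4/105·3/140 = 1/5
take √, sign -1: I = -0.12615663

-0.126157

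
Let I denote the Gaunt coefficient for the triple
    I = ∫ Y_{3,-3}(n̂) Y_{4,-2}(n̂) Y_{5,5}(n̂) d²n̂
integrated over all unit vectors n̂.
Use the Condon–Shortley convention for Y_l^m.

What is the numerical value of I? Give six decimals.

Checks pass: Σm=0; 12 even; l₃=5∈[1,7].
(2·3+1)(2·4+1)(2·5+1) = 693
Δ: 2! 4! 6! / 13! → 1/180180
sum: t=0:+1/576 t=1:−1/144 t=2:+1/576 = -1/288
3j²(3 4 5; 0 0 0) = Δ·Π!·Σ² = 20/1001  (sign +1)
sum: t=2:+1/34560 = 1/34560
3j²(3 4 5; -3 -2 5) = Δ·Π!·Σ² = 5/286  (sign +1)
combine: 4πI² = 693·20/1001·5/286 = 450/1859
take √, sign +1: I = 0.13879110

0.138791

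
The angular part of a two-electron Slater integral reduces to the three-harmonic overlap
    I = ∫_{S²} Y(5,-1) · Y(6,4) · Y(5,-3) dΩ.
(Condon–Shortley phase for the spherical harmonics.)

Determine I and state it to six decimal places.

Checks pass: Σm=0; 16 even; l₃=5∈[1,11].
(2·5+1)(2·6+1)(2·5+1) = 1573
Δ: 6! 4! 6! / 17! → 1/28588560
sum: t=1:−1/345600 t=2:+1/13824 t=3:−1/5184 t=4:+1/13824 t=5:−1/345600 = -7/129600
3j²(5 6 5; 0 0 0) = Δ·Π!·Σ² = 80/7293  (sign +1)
sum: t=4:+1/138240 t=5:−1/86400 t=6:+1/829440 = -13/4147200
3j²(5 6 5; -1 4 -3) = Δ·Π!·Σ² = 13/3740  (sign -1)
combine: 4πI² = 1573·80/7293·13/3740 = 52/867
take √, sign -1: I = -0.06908555

-0.069086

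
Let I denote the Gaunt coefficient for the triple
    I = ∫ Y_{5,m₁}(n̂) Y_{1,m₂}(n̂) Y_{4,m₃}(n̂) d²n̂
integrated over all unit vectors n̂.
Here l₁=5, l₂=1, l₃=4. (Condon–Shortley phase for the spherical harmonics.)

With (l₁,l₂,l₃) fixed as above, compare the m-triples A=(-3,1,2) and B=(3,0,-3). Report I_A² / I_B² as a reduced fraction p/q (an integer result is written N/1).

7/4

l's match ⇒ only the (l;m) 3-j factors differ between A and B.
A: triangle coeff Δ(5,1,4) = 1/495; Σ_t [2,2]: t=2:+1/2880 = 1/2880; (3j)²=28/495 [(5 1 4; -3 1 2)], sign=+1
B: triangle coeff Δ(5,1,4) = 1/495; Σ_t [1,1]: t=1:−1/5040 = -1/5040; (3j)²=16/495 [(5 1 4; 3 0 -3)], sign=+1
I_A²/I_B² = (28/495)/(16/495) = 7/4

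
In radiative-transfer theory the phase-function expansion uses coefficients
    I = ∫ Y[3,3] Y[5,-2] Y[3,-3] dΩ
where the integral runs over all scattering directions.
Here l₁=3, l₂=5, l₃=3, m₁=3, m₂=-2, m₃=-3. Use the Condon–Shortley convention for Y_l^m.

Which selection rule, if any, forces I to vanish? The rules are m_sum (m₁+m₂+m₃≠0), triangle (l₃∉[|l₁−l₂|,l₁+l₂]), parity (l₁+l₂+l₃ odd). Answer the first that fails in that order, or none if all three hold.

azimuthal sum: 3 − 2 − 3 = -2  ✗
2 ≤ 3 ≤ 8 (triangle on l)
L = 3 + 5 + 3 = 11 (odd)

m_sum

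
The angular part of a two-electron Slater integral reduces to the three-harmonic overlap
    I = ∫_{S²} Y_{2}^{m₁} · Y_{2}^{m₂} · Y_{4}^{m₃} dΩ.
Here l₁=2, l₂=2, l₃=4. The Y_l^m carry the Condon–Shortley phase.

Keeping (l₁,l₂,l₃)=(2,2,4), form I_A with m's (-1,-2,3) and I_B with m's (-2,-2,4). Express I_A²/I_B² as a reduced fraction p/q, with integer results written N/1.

1/2

Shared (l₁,l₂,l₃)=(2,2,4): N and (l;000)² cancel in I_A²/I_B².
A: Δ = 0!·4!·4!/9! = 1/630; Racah Σ t=0..0: t=0:+1/144 = 1/144; ⇒ 3j(2 2 4; -1 -2 3)² = 1/18, sgn -1
B: Δ = 0!·4!·4!/9! = 1/630; Racah Σ t=0..0: t=0:+1/576 = 1/576; ⇒ 3j(2 2 4; -2 -2 4)² = 1/9, sgn +1
I_A²/I_B² = (1/18)/(1/9) = 1/2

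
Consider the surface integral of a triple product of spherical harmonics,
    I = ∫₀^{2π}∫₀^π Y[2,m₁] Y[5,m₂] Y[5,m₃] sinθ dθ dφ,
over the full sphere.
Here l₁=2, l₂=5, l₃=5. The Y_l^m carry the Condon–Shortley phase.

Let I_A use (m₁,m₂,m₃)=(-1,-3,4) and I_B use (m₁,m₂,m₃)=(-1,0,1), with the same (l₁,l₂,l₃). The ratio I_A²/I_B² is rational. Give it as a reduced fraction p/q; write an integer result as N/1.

Same 2,5,5: normalisation and zero-m 3j drop out of the ratio.
A: Δ: 2! 2! 8! / 13! → 1/38610; sum: t=1:−1/10080 t=2:+1/80640 = -1/11520; 3j²(2 5 5; -1 -3 4) = Δ·Π!·Σ² = 49/1430  (sign +1)
B: Δ: 2! 2! 8! / 13! → 1/38610; sum: t=1:−1/1152 t=2:+1/1440 = -1/5760; 3j²(2 5 5; -1 0 1) = Δ·Π!·Σ² = 1/858  (sign -1)
I_A²/I_B² = (49/1430)/(1/858) = 147/5

147/5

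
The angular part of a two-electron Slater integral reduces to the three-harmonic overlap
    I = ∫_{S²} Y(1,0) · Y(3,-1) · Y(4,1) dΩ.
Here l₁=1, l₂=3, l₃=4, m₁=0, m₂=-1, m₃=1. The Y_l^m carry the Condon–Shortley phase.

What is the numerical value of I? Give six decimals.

-0.238414

m-sum 0 ✓  L=8 even ✓  2≤4≤4 ✓
Π(2lᵢ+1) = 3×7×9 = 189
triangle coeff Δ(1,3,4) = 1/252
Σ_t [0,0]: t=0:+1/36 = 1/36
(3j)²=4/63 [(1 3 4; 0 0 0)], sign=+1
Σ_t [0,0]: t=0:+1/48 = 1/48
(3j)²=5/84 [(1 3 4; 0 -1 1)], sign=-1
⇒ 4πI² = 5/7
I = (-1)√(5/7/(4π)) = -0.23841361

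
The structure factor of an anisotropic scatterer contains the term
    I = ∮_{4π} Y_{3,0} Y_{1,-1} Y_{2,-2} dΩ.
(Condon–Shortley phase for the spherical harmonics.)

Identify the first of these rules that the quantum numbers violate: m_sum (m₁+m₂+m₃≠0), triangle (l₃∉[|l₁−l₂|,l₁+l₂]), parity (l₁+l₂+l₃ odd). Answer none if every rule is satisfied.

m_sum

azimuthal sum: 0 − 1 − 2 = -3  ✗
2 ≤ 2 ≤ 4 (triangle on l)
L = 3 + 1 + 2 = 6 (even)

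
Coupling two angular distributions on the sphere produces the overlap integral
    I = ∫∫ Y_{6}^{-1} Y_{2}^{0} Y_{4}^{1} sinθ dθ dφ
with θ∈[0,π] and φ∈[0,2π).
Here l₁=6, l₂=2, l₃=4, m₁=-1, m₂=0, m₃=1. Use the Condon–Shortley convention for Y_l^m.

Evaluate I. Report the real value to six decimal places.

-0.230476

Rules hold: Σm=0, L=12 even, 4≤4≤8.
N = 13·5·9 = 585
Δ = 4!·8!·0!/13! = 1/6435
Racah Σ t=2..2: t=2:+1/2304 = 1/2304
⇒ 3j(6 2 4; 0 0 0)² = 5/143, sgn +1
Racah Σ t=2..2: t=2:+1/2880 = 1/2880
⇒ 3j(6 2 4; -1 0 1)² = 14/429, sgn -1
4πI² = N·(3j₀)²·(3jₘ)² = 1050/1573
I = -1·√(0.667514/4π) = -0.23047581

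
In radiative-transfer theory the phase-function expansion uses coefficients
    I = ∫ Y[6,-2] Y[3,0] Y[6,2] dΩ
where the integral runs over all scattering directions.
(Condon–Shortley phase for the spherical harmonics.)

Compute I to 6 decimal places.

0.000000

L=15 odd ⇒ parity kills the (l;000) factor ⇒ I = 0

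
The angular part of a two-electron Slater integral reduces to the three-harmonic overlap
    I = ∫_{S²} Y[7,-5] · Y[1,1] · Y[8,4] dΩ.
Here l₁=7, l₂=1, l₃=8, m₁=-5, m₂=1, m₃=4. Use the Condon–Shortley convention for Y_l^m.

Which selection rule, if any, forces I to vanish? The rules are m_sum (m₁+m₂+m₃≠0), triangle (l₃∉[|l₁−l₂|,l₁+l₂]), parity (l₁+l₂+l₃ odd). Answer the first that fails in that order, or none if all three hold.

none

Σmᵢ = 0  ✓
l₃∈[|l₁−l₂|,l₁+l₂]=[6,8], have l₃=8  ✓
Σlᵢ = 16 ⇒ even  ✓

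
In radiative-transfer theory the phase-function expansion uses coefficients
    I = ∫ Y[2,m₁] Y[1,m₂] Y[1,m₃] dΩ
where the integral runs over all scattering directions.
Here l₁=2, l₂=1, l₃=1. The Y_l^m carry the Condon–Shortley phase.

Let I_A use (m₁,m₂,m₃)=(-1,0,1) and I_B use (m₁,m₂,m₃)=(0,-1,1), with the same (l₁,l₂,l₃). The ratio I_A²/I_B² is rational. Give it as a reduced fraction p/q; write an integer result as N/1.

l's match ⇒ only the (l;m) 3-j factors differ between A and B.
A: triangle coeff Δ(2,1,1) = 1/30; Σ_t [1,1]: t=1:−1/2 = -1/2; (3j)²=1/10 [(2 1 1; -1 0 1)], sign=-1
B: triangle coeff Δ(2,1,1) = 1/30; Σ_t [0,0]: t=0:+1/4 = 1/4; (3j)²=1/30 [(2 1 1; 0 -1 1)], sign=+1
I_A²/I_B² = (1/10)/(1/30) = 3/1

3/1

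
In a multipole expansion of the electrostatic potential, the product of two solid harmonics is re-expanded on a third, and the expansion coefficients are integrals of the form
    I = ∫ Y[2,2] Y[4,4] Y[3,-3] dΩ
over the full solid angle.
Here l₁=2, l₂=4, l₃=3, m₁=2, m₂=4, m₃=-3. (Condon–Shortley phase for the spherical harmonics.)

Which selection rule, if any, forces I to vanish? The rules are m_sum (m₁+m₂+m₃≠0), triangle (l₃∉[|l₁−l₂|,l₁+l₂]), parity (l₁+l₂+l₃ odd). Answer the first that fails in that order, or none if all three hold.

m_sum

Σmᵢ = 3  ✗
l₃∈[|l₁−l₂|,l₁+l₂]=[2,6], have l₃=3
Σlᵢ = 9 ⇒ odd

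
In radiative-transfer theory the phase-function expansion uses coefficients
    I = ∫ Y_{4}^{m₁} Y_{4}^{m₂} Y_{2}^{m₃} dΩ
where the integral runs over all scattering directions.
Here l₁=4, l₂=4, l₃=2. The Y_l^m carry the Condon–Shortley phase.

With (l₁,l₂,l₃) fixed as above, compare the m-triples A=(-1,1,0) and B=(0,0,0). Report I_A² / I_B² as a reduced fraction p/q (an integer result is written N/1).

289/400

Same 4,4,2: normalisation and zero-m 3j drop out of the ratio.
A: Δ: 6! 2! 2! / 11! → 1/13860; sum: t=3:−1/144 t=4:+1/48 t=5:−1/480 = 17/1440; 3j²(4 4 2; -1 1 0) = Δ·Π!·Σ² = 289/13860  (sign +1)
B: Δ: 6! 2! 2! / 11! → 1/13860; sum: t=2:+1/192 t=3:−1/36 t=4:+1/192 = -5/288; 3j²(4 4 2; 0 0 0) = Δ·Π!·Σ² = 20/693  (sign -1)
I_A²/I_B² = (289/13860)/(20/693) = 289/400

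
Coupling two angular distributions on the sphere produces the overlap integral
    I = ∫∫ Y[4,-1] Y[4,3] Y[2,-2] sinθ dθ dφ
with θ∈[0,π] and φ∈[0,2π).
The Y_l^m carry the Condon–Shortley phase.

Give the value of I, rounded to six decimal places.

0.159270

Rules hold: Σm=0, L=10 even, 0≤2≤8.
N = 9·9·5 = 405
Δ = 6!·2!·2!/11! = 1/13860
Racah Σ t=2..4: t=2:+1/192 t=3:−1/36 t=4:+1/192 = -5/288
⇒ 3j(4 4 2; 0 0 0)² = 20/693, sgn -1
Racah Σ t=5..5: t=5:−1/480 = -1/480
⇒ 3j(4 4 2; -1 3 -2)² = 3/110, sgn -1
4πI² = N·(3j₀)²·(3jₘ)² = 270/847
I = +1·√(0.318772/4π) = 0.15927046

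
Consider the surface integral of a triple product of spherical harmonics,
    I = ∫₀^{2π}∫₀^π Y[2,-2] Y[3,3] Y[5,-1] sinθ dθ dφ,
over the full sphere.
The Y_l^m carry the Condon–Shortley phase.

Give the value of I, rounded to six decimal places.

Checks pass: Σm=0; 10 even; l₃=5∈[1,5].
(2·2+1)(2·3+1)(2·5+1) = 385
Δ: 0! 4! 6! / 11! → 1/2310
sum: t=0:+1/144 = 1/144
3j²(2 3 5; 0 0 0) = Δ·Π!·Σ² = 10/231  (sign -1)
sum: t=0:+1/17280 = 1/17280
3j²(2 3 5; -2 3 -1) = Δ·Π!·Σ² = 1/2310  (sign +1)
combine: 4πI² = 385·10/231·1/2310 = 5/693
take √, sign -1: I = -0.02396147

-0.023961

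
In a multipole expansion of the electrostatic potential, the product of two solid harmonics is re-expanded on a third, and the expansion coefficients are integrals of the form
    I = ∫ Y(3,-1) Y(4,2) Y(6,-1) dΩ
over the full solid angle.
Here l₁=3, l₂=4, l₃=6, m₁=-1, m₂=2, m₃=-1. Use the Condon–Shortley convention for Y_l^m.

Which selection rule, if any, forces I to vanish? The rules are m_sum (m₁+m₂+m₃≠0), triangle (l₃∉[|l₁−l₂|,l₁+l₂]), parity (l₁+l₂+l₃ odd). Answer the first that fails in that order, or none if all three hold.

parity

azimuthal sum: -1 + 2 − 1 = 0  ✓
1 ≤ 6 ≤ 7 (triangle on l)  ✓
L = 3 + 4 + 6 = 13 (odd)  ✗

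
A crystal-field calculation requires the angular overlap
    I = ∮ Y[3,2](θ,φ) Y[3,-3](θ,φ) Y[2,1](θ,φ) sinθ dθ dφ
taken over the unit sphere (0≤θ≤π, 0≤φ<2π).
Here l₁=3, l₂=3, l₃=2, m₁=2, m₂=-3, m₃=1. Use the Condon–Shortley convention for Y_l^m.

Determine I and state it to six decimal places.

-0.210261

Checks pass: Σm=0; 8 even; l₃=2∈[0,6].
(2·3+1)(2·3+1)(2·2+1) = 245
Δ: 4! 2! 2! / 9! → 1/3780
sum: t=1:−1/24 t=2:+1/4 t=3:−1/24 = 1/6
3j²(3 3 2; 0 0 0) = Δ·Π!·Σ² = 4/105  (sign +1)
sum: t=0:+1/48 = 1/48
3j²(3 3 2; 2 -3 1) = Δ·Π!·Σ² = 5/84  (sign -1)
combine: 4πI² = 245·4/105·5/84 = 5/9
take √, sign -1: I = -0.21026104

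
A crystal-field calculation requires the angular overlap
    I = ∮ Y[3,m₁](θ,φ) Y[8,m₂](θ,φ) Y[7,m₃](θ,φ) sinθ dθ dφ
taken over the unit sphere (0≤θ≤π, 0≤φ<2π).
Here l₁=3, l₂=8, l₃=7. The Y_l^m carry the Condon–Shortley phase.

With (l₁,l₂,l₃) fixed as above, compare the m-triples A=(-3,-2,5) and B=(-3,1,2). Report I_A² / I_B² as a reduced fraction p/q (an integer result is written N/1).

Shared (l₁,l₂,l₃)=(3,8,7): N and (l;000)² cancel in I_A²/I_B².
A: Δ = 4!·2!·12!/19! = 1/5290740; Racah Σ t=4..4: t=4:+1/348364800 = 1/348364800; ⇒ 3j(3 8 7; -3 -2 5)² = 165/58786, sgn +1
B: Δ = 4!·2!·12!/19! = 1/5290740; Racah Σ t=4..4: t=4:+1/29030400 = 1/29030400; ⇒ 3j(3 8 7; -3 1 2)² = 54/4199, sgn -1
I_A²/I_B² = (165/58786)/(54/4199) = 55/252

55/252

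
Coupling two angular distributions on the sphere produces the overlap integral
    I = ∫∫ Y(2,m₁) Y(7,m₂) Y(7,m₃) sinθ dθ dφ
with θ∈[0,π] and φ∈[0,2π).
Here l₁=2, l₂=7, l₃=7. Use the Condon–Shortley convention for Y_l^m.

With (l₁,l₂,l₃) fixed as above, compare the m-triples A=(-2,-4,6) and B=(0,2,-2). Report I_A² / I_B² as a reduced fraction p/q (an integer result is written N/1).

351/484

Same 2,7,7: normalisation and zero-m 3j drop out of the ratio.
A: Δ: 2! 2! 12! / 17! → 1/185640; sum: t=2:+1/159667200 = 1/159667200; 3j²(2 7 7; -2 -4 6) = Δ·Π!·Σ² = 9/1190  (sign -1)
B: Δ: 2! 2! 12! / 17! → 1/185640; sum: t=0:+1/8709120 t=1:−1/967680 t=2:+1/2419200 = -11/21772800; 3j²(2 7 7; 0 2 -2) = Δ·Π!·Σ² = 242/23205  (sign +1)
I_A²/I_B² = (9/1190)/(242/23205) = 351/484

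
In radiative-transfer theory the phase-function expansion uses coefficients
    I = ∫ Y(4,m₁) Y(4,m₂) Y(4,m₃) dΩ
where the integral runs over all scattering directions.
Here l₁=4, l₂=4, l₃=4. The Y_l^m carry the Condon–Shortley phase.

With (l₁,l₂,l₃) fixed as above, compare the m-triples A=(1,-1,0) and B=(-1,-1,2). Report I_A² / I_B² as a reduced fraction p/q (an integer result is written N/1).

l's match ⇒ only the (l;m) 3-j factors differ between A and B.
A: triangle coeff Δ(4,4,4) = 1/450450; Σ_t [0,3]: t=0:+1/864 t=1:−1/96 t=2:+1/144 t=3:−1/3456 = -1/384; (3j)²=9/2002 [(4 4 4; 1 -1 0)], sign=-1
B: triangle coeff Δ(4,4,4) = 1/450450; Σ_t [1,3]: t=1:−1/576 t=2:+1/144 t=3:−1/576 = 1/288; (3j)²=20/1001 [(4 4 4; -1 -1 2)], sign=+1
I_A²/I_B² = (9/2002)/(20/1001) = 9/40

9/40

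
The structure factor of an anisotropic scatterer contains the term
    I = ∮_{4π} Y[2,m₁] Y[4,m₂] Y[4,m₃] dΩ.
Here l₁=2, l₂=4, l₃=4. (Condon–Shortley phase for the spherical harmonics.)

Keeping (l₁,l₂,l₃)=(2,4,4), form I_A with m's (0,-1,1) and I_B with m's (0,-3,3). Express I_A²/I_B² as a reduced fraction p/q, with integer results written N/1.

Same 2,4,4: normalisation and zero-m 3j drop out of the ratio.
A: Δ: 2! 2! 6! / 11! → 1/13860; sum: t=0:+1/144 t=1:−1/48 t=2:+1/480 = -17/1440; 3j²(2 4 4; 0 -1 1) = Δ·Π!·Σ² = 289/13860  (sign +1)
B: Δ: 2! 2! 6! / 11! → 1/13860; sum: t=0:+1/480 t=1:−1/720 = 1/1440; 3j²(2 4 4; 0 -3 3) = Δ·Π!·Σ² = 7/1980  (sign -1)
I_A²/I_B² = (289/13860)/(7/1980) = 289/49

289/49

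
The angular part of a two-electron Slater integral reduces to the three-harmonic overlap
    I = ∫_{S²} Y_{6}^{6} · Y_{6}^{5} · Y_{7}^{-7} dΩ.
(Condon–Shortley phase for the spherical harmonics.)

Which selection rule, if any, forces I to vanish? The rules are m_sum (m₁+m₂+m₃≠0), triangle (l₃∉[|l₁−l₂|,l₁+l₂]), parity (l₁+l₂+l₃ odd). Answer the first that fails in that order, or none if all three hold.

m_sum

m₁+m₂+m₃ = 6 + 5 − 7 = 4  ✗
triangle: |6−6|=0 ≤ l₃=7 ≤ 6+6=12
parity: l₁+l₂+l₃ = 19 is odd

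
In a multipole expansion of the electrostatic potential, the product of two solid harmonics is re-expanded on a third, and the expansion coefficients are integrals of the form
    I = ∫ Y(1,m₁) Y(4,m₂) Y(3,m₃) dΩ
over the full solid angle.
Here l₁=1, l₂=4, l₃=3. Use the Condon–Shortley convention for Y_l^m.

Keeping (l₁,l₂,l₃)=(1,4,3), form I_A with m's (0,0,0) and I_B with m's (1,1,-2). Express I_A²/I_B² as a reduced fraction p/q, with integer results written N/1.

Shared (l₁,l₂,l₃)=(1,4,3): N and (l;000)² cancel in I_A²/I_B².
A: Δ = 2!·0!·6!/9! = 1/252; Racah Σ t=1..1: t=1:−1/36 = -1/36; ⇒ 3j(1 4 3; 0 0 0)² = 4/63, sgn +1
B: Δ = 2!·0!·6!/9! = 1/252; Racah Σ t=0..0: t=0:+1/240 = 1/240; ⇒ 3j(1 4 3; 1 1 -2)² = 1/84, sgn -1
I_A²/I_B² = (4/63)/(1/84) = 16/3

16/3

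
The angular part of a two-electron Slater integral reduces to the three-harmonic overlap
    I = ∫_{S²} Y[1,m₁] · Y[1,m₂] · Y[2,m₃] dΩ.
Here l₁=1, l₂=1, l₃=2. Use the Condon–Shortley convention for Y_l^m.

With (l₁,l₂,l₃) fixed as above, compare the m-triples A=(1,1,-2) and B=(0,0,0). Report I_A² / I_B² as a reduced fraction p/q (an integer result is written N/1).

3/2

Shared (l₁,l₂,l₃)=(1,1,2): N and (l;000)² cancel in I_A²/I_B².
A: Δ = 0!·2!·2!/5! = 1/30; Racah Σ t=0..0: t=0:+1/4 = 1/4; ⇒ 3j(1 1 2; 1 1 -2)² = 1/5, sgn +1
B: Δ = 0!·2!·2!/5! = 1/30; Racah Σ t=0..0: t=0:+1/1 = 1/1; ⇒ 3j(1 1 2; 0 0 0)² = 2/15, sgn +1
I_A²/I_B² = (1/5)/(2/15) = 3/2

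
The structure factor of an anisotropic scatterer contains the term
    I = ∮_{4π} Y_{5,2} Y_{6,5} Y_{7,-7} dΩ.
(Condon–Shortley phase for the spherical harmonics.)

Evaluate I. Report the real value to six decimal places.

0.175597

m-sum 0 ✓  L=18 even ✓  1≤7≤11 ✓
Π(2lᵢ+1) = 11×13×15 = 2145
triangle coeff Δ(5,6,7) = 1/174594420
Σ_t [0,4]: t=0:+1/4147200 t=1:−1/207360 t=2:+1/82944 t=3:−1/207360 t=4:+1/4147200 = 1/345600
(3j)²=420/46189 [(5 6 7; 0 0 0)], sign=-1
Σ_t [3,3]: t=3:−1/174182400 = -1/174182400
(3j)²=77/3876 [(5 6 7; 2 5 -7)], sign=-1
⇒ 4πI² = 40425/104329
I = (+1)√(40425/104329/(4π)) = 0.17559719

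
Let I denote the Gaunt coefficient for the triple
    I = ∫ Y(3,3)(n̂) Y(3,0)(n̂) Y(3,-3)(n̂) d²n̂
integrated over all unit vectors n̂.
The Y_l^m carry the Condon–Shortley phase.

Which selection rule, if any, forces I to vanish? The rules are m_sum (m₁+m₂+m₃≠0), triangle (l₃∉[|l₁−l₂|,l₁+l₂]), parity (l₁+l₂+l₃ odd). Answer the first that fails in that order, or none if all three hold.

azimuthal sum: 3 + 0 − 3 = 0  ✓
0 ≤ 3 ≤ 6 (triangle on l)  ✓
L = 3 + 3 + 3 = 9 (odd)  ✗

parity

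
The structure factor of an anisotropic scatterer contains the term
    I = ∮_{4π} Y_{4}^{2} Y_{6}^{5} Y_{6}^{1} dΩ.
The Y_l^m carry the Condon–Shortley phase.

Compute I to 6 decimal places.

m-sum = 2 + 5 + 1 = 8 ≠ 0 ⇒ I = 0

0.000000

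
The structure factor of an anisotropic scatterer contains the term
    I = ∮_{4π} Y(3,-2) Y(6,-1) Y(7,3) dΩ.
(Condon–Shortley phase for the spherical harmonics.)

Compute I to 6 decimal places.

Checks pass: Σm=0; 16 even; l₃=7∈[3,9].
(2·3+1)(2·6+1)(2·7+1) = 1365
Δ: 2! 4! 10! / 17! → 1/2042040
sum: t=0:+1/207360 t=1:−1/57600 t=2:+1/207360 = -1/129600
3j²(3 6 7; 0 0 0) = Δ·Π!·Σ² = 168/12155  (sign +1)
sum: t=1:−1/414720 t=2:+1/362880 = 1/2903040
3j²(3 6 7; -2 -1 3) = Δ·Π!·Σ² = 25/68068  (sign +1)
combine: 4πI² = 1365·168/12155·25/68068 = 3150/454597
take √, sign +1: I = 0.02348211

0.023482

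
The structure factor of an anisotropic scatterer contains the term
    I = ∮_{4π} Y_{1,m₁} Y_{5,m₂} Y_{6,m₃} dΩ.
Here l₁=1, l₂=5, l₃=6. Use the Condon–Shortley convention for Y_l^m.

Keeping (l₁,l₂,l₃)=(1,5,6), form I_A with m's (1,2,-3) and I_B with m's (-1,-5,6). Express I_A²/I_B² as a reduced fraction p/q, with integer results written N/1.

l's match ⇒ only the (l;m) 3-j factors differ between A and B.
A: triangle coeff Δ(1,5,6) = 1/858; Σ_t [0,0]: t=0:+1/60480 = 1/60480; (3j)²=6/143 [(1 5 6; 1 2 -3)], sign=-1
B: triangle coeff Δ(1,5,6) = 1/858; Σ_t [0,0]: t=0:+1/7257600 = 1/7257600; (3j)²=1/13 [(1 5 6; -1 -5 6)], sign=+1
I_A²/I_B² = (6/143)/(1/13) = 6/11

6/11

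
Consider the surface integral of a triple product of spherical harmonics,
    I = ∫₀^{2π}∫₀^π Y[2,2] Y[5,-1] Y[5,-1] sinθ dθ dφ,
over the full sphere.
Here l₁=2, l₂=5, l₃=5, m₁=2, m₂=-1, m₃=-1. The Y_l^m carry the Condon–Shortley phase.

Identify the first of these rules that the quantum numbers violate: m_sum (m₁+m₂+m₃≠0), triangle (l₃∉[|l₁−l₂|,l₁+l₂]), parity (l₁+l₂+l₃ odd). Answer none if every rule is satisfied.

azimuthal sum: 2 − 1 − 1 = 0  ✓
3 ≤ 5 ≤ 7 (triangle on l)  ✓
L = 2 + 5 + 5 = 12 (even)  ✓

none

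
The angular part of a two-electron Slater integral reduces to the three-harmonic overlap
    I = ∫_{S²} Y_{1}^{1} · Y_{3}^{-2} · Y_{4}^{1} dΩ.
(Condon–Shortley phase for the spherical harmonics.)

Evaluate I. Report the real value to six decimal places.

-0.106622

Checks pass: Σm=0; 8 even; l₃=4∈[2,4].
(2·1+1)(2·3+1)(2·4+1) = 189
Δ: 0! 2! 6! / 9! → 1/252
sum: t=0:+1/36 = 1/36
3j²(1 3 4; 0 0 0) = Δ·Π!·Σ² = 4/63  (sign +1)
sum: t=0:+1/240 = 1/240
3j²(1 3 4; 1 -2 1) = Δ·Π!·Σ² = 1/84  (sign -1)
combine: 4πI² = 189·4/63·1/84 = 1/7
take √, sign -1: I = -0.10662181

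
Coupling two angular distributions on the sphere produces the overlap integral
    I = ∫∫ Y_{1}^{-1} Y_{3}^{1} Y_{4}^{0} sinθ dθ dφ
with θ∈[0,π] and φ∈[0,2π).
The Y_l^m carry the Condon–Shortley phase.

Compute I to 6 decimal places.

Checks pass: Σm=0; 8 even; l₃=4∈[2,4].
(2·1+1)(2·3+1)(2·4+1) = 189
Δ: 0! 2! 6! / 9! → 1/252
sum: t=0:+1/36 = 1/36
3j²(1 3 4; 0 0 0) = Δ·Π!·Σ² = 4/63  (sign +1)
sum: t=0:+1/96 = 1/96
3j²(1 3 4; -1 1 0) = Δ·Π!·Σ² = 1/42  (sign +1)
combine: 4πI² = 189·4/63·1/42 = 2/7
take √, sign +1: I = 0.15078601

0.150786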